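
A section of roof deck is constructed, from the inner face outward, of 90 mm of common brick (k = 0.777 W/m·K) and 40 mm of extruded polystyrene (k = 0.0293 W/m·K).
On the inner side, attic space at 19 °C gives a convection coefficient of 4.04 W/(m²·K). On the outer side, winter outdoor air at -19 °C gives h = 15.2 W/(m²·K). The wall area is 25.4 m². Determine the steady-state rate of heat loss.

Q ≈ 538 W

Thermal resistances in series:
R_inner film = 1/(h_i·A) = 1/(4.04×25.4) = 0.009745 K/W
R_common brick = L/(kA) = 0.09/(0.777×25.4) = 0.00456 K/W
R_extruded polystyrene = L/(kA) = 0.04/(0.0293×25.4) = 0.05375 K/W
R_outer film = 1/(h_o·A) = 1/(15.2×25.4) = 0.00259 K/W
R_total = 0.07064 K/W
Q = ΔT / R_total = 38 / 0.07064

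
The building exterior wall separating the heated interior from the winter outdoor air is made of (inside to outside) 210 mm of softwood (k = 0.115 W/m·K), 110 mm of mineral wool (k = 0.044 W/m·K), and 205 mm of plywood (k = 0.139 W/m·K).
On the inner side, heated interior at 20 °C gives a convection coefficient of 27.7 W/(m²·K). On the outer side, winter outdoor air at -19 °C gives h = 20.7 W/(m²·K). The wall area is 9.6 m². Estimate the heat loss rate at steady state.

Q ≈ 63.6 W

Thermal resistances in series:
R_inner film = 1/(h_i·A) = 1/(27.7×9.6) = 0.003761 K/W
R_softwood = L/(kA) = 0.21/(0.115×9.6) = 0.1902 K/W
R_mineral wool = L/(kA) = 0.11/(0.044×9.6) = 0.2604 K/W
R_plywood = L/(kA) = 0.205/(0.139×9.6) = 0.1536 K/W
R_outer film = 1/(h_o·A) = 1/(20.7×9.6) = 0.005032 K/W
R_total = 0.6131 K/W
Q = ΔT / R_total = 39 / 0.6131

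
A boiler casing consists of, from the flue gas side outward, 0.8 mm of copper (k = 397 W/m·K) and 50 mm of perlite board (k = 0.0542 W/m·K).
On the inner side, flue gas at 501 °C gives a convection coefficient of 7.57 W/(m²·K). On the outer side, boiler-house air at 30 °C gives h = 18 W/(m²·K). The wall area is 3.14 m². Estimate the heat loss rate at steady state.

Treating each layer as a thermal resistance in series:
R_inner film = 1/(h_i·A) = 1/(7.57×3.14) = 0.04207 K/W
R_copper = L/(kA) = 0.0008/(397×3.14) = 6.418×10^-7 K/W
R_perlite board = L/(kA) = 0.05/(0.0542×3.14) = 0.2938 K/W
R_outer film = 1/(h_o·A) = 1/(18×3.14) = 0.01769 K/W
R_total = 0.3536 K/W
Q = ΔT / R_total = 471 / 0.3536

Q ≈ 1330 W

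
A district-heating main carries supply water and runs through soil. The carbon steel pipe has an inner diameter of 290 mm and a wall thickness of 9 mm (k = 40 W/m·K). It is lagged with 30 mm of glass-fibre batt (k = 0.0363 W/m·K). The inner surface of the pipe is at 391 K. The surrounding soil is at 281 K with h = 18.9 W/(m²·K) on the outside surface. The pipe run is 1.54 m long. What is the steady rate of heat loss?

Per-layer cylindrical resistances, series-summed:
R_carbon steel pipe wall = ln(154/145)/(2π×40×1.54) = 1.556×10^-4 K/W
R_glass-fibre batt = ln(184/154)/(2π×0.0363×1.54) = 0.5067 K/W
R_outer film = 1/(h_o·2πr_oL) = 1/(18.9×2π×0.184×1.54) = 0.02972 K/W
R_total = 0.5366 K/W
Q = ΔT/R_total = 110/0.5366

Q ≈ 205 W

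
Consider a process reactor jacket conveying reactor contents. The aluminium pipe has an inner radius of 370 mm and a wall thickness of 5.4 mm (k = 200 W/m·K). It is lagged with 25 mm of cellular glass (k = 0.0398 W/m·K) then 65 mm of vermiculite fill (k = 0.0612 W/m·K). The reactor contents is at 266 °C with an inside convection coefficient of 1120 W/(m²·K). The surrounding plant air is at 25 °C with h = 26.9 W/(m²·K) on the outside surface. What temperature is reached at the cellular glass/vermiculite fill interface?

T ≈ 172 °C

For a radial system each layer contributes R = ln(r_out/r_in)/(2πkL); films add R = 1/(hA).
R_inner film = 1/(h_i·2πr₁L) = 1/(1120×2π×0.37×1) = 3.841×10^-4 K/W
R_aluminium pipe wall = ln(375.4/370)/(2π×200×1) = 1.153×10^-5 K/W
R_cellular glass = ln(400.4/375.4)/(2π×0.0398×1) = 0.2578 K/W
R_vermiculite fill = ln(465.4/400.4)/(2π×0.0612×1) = 0.3912 K/W
R_outer film = 1/(h_o·2πr_oL) = 1/(26.9×2π×0.4654×1) = 0.01271 K/W
R_total = 0.6621 K/W
Q = ΔT/R_total = 241/0.6621
Q = 364 W/m
T_interface = T_inner − Q·ΣR(inner→interface) = 266 − 364×0.2582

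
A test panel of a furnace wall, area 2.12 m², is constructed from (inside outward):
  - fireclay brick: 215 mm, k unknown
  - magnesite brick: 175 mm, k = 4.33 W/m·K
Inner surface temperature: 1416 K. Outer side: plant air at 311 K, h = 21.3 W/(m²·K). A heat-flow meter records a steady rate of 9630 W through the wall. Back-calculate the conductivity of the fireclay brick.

k ≈ 1.38 W/(m·K)

Series thermal resistances:
R_magnesite brick = L/(kA) = 0.175/(4.33×2.12) = 0.01906 K/W
R_outer film = 1/(h_o·A) = 1/(21.3×2.12) = 0.02215 K/W
Sum of known resistances R_other = 0.04121 K/W
Total R = ΔT/Q = 1105/9630 = 0.1147 K/W
R_fireclay brick = R_total − R_other = 0.07354 K/W
k = L/(R·A) = 0.215/(0.07354×2.12)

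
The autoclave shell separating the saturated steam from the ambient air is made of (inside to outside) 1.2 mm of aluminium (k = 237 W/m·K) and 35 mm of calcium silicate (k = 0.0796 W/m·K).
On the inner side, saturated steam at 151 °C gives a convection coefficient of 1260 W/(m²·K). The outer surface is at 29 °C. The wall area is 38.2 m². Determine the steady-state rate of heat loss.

Q ≈ 10600 W

Using the resistance-network approach (series):
R_inner film = 1/(h_i·A) = 1/(1260×38.2) = 2.078×10^-5 K/W
R_aluminium = L/(kA) = 0.0012/(237×38.2) = 1.325×10^-7 K/W
R_calcium silicate = L/(kA) = 0.035/(0.0796×38.2) = 0.01151 K/W
R_total = 0.01153 K/W
Q = ΔT / R_total = 122 / 0.01153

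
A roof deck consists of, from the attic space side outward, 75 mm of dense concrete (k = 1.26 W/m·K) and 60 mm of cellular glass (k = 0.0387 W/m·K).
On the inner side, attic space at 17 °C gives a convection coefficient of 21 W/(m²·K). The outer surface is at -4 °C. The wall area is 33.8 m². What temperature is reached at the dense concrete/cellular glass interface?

Using the resistance-network approach (series):
R_inner film = 1/(h_i·A) = 1/(21×33.8) = 0.001409 K/W
R_dense concrete = L/(kA) = 0.075/(1.26×33.8) = 0.001761 K/W
R_cellular glass = L/(kA) = 0.06/(0.0387×33.8) = 0.04587 K/W
R_total = 0.04904 K/W;  Q = ΔT/R_total = 21/0.04904 = 428.2 W
T_interface = T_inner − Q·ΣR(inner→interface) = 17 − 428×0.00317

T ≈ 15.6 °C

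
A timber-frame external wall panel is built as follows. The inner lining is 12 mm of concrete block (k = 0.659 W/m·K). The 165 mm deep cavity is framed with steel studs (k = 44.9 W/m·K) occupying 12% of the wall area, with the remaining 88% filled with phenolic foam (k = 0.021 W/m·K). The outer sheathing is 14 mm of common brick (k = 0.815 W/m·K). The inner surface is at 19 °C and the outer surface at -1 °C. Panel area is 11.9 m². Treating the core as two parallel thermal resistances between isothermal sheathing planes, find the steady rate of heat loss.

Q ≈ 3610 W

Sheathing layers in series; stud and cavity paths in parallel between them.
R_inner = 0.012/(0.659×11.9) = 0.00153 K/W
R_stud  = 0.165/(44.9×0.12×11.9) = 0.002573 K/W
R_cav   = 0.165/(0.021×0.88×11.9) = 0.7503 K/W
1/R_core = 1/R_stud + 1/R_cav → R_core = 0.002565 K/W
R_outer = 0.014/(0.815×11.9) = 0.001444 K/W
R_total = 0.005538 K/W
Q = ΔT/R_total = 20/0.005538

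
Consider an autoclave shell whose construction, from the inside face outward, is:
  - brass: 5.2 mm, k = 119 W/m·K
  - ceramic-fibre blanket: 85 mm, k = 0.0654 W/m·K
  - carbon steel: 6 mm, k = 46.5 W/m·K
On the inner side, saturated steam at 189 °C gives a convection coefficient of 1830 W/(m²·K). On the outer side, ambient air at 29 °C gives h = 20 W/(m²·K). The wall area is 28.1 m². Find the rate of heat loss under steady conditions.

Q ≈ 3330 W

Series thermal resistances:
R_inner film = 1/(h_i·A) = 1/(1830×28.1) = 1.945×10^-5 K/W
R_brass = L/(kA) = 0.0052/(119×28.1) = 1.555×10^-6 K/W
R_ceramic-fibre blanket = L/(kA) = 0.085/(0.0654×28.1) = 0.04625 K/W
R_carbon steel = L/(kA) = 0.006/(46.5×28.1) = 4.592×10^-6 K/W
R_outer film = 1/(h_o·A) = 1/(20×28.1) = 0.001779 K/W
R_total = 0.04806 K/W
Q = ΔT / R_total = 160 / 0.04806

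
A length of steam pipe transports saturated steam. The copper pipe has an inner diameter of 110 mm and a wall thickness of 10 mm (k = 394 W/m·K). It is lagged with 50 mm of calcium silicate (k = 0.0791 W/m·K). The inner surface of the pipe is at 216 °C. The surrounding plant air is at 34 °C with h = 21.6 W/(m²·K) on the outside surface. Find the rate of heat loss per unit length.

q′ ≈ 150 W/m

Per-layer cylindrical resistances, series-summed:
R_copper pipe wall = ln(65/55)/(2π×394×1) = 6.748×10^-5 K/W
R_calcium silicate = ln(115/65)/(2π×0.0791×1) = 1.148 K/W
R_outer film = 1/(h_o·2πr_oL) = 1/(21.6×2π×0.115×1) = 0.06407 K/W
R_total = 1.212 K/W
Q = ΔT/R_total = 182/1.212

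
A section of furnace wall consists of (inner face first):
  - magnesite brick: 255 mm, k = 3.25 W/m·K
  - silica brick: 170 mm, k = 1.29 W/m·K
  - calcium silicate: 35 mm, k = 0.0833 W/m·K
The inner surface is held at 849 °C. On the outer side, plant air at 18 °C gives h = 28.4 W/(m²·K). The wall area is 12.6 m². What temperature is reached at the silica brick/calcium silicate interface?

Thermal resistances in series:
R_magnesite brick = L/(kA) = 0.255/(3.25×12.6) = 0.006227 K/W
R_silica brick = L/(kA) = 0.17/(1.29×12.6) = 0.01046 K/W
R_calcium silicate = L/(kA) = 0.035/(0.0833×12.6) = 0.03335 K/W
R_outer film = 1/(h_o·A) = 1/(28.4×12.6) = 0.002795 K/W
R_total = 0.05283 K/W;  Q = ΔT/R_total = 831/0.05283 = 15730 W
T_interface = T_inner − Q·ΣR(inner→interface) = 849 − 15700×0.01669

T ≈ 587 °C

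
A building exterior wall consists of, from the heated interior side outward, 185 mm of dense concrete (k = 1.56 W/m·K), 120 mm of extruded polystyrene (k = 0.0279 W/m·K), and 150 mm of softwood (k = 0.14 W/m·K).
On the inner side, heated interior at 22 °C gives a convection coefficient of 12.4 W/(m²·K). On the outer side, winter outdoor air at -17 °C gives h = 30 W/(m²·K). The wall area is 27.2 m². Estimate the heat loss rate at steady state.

Q ≈ 189 W

Model the wall as resistances in series:
R_inner film = 1/(h_i·A) = 1/(12.4×27.2) = 0.002965 K/W
R_dense concrete = L/(kA) = 0.185/(1.56×27.2) = 0.00436 K/W
R_extruded polystyrene = L/(kA) = 0.12/(0.0279×27.2) = 0.1581 K/W
R_softwood = L/(kA) = 0.15/(0.14×27.2) = 0.03939 K/W
R_outer film = 1/(h_o·A) = 1/(30×27.2) = 0.001225 K/W
R_total = 0.2061 K/W
Q = ΔT / R_total = 39 / 0.2061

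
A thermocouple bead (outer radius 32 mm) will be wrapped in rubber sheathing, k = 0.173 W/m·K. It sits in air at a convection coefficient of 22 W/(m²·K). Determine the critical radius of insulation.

r_cr ≈ 15.7 mm

For a sphere r_cr = 2k/h = 2×0.173/22
r_cr = 15.7 mm; since the bare radius (32 mm) is above r_cr, any added insulation will reduce heat loss.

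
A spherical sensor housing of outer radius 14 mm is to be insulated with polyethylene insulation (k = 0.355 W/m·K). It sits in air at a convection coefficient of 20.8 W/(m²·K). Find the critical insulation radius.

For a sphere r_cr = 2k/h = 2×0.355/20.8
r_cr = 34.1 mm; since the bare radius (14 mm) is below r_cr, adding a thin layer of insulation will *increase* heat loss.

r_cr ≈ 34.1 mm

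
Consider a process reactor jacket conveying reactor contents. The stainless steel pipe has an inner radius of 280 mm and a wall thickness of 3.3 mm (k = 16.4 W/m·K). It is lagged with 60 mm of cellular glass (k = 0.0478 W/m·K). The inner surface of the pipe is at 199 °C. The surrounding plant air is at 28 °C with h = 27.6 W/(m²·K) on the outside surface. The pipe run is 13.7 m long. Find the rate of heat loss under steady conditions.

Per-layer cylindrical resistances, series-summed:
R_stainless steel pipe wall = ln(283.3/280)/(2π×16.4×13.7) = 8.3×10^-6 K/W
R_cellular glass = ln(343.3/283.3)/(2π×0.0478×13.7) = 0.04669 K/W
R_outer film = 1/(h_o·2πr_oL) = 1/(27.6×2π×0.3433×13.7) = 0.001226 K/W
R_total = 0.04792 K/W
Q = ΔT/R_total = 171/0.04792

Q ≈ 3570 W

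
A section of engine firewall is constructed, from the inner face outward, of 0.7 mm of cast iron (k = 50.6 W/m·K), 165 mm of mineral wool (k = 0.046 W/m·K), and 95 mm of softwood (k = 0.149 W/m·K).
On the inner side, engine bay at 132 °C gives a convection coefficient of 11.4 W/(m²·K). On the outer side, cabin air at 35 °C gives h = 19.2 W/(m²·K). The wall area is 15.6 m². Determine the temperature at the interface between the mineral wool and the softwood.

T ≈ 50.3 °C

Model the wall as resistances in series:
R_inner film = 1/(h_i·A) = 1/(11.4×15.6) = 0.005623 K/W
R_cast iron = L/(kA) = 0.0007/(50.6×15.6) = 8.868×10^-7 K/W
R_mineral wool = L/(kA) = 0.165/(0.046×15.6) = 0.2299 K/W
R_softwood = L/(kA) = 0.095/(0.149×15.6) = 0.04087 K/W
R_outer film = 1/(h_o·A) = 1/(19.2×15.6) = 0.003339 K/W
R_total = 0.2798 K/W;  Q = ΔT/R_total = 97/0.2798 = 346.7 W
T_interface = T_inner − Q·ΣR(inner→interface) = 132 − 347×0.2356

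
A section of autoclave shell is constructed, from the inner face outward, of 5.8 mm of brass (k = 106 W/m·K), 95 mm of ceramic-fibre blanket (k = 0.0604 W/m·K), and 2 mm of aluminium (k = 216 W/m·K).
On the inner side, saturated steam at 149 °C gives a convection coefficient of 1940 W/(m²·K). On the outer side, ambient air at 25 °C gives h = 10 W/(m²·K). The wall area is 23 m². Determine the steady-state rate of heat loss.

Series thermal resistances:
R_inner film = 1/(h_i·A) = 1/(1940×23) = 2.241×10^-5 K/W
R_brass = L/(kA) = 0.0058/(106×23) = 2.379×10^-6 K/W
R_ceramic-fibre blanket = L/(kA) = 0.095/(0.0604×23) = 0.06838 K/W
R_aluminium = L/(kA) = 0.002/(216×23) = 4.026×10^-7 K/W
R_outer film = 1/(h_o·A) = 1/(10×23) = 0.004348 K/W
R_total = 0.07276 K/W
Q = ΔT / R_total = 124 / 0.07276

Q ≈ 1700 W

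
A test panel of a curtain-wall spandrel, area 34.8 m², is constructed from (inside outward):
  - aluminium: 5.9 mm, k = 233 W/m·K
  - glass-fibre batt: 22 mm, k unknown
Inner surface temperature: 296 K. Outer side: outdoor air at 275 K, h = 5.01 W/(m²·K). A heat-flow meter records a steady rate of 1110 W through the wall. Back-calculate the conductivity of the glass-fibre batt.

Model the wall as resistances in series:
R_aluminium = L/(kA) = 0.0059/(233×34.8) = 7.276×10^-7 K/W
R_outer film = 1/(h_o·A) = 1/(5.01×34.8) = 0.005736 K/W
Sum of known resistances R_other = 0.005736 K/W
Total R = ΔT/Q = 21/1110 = 0.01892 K/W
R_glass-fibre batt = R_total − R_other = 0.01318 K/W
k = L/(R·A) = 0.022/(0.01318×34.8)

k ≈ 0.048 W/(m·K)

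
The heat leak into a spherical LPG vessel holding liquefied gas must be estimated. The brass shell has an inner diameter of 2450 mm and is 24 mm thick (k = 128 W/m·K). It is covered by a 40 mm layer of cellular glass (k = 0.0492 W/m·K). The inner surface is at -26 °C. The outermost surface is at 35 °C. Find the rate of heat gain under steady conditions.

Each spherical layer contributes R = (1/r_i − 1/r_o)/(4πk):
R_brass shell = (1/1.225 − 1/1.249)/(4π×128) = 9.752×10^-6 K/W
R_cellular glass = (1/1.249 − 1/1.289)/(4π×0.0492) = 0.04019 K/W
R_total = 0.0402 K/W
Q = ΔT/R_total = 61/0.0402

Q ≈ 1520 W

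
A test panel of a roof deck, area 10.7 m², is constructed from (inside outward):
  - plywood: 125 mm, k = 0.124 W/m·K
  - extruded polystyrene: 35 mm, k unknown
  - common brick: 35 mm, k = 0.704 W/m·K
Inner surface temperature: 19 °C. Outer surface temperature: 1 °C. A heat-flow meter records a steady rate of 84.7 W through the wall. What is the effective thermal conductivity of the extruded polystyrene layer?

Using the resistance-network approach (series):
R_plywood = L/(kA) = 0.125/(0.124×10.7) = 0.09421 K/W
R_common brick = L/(kA) = 0.035/(0.704×10.7) = 0.004646 K/W
Sum of known resistances R_other = 0.09886 K/W
Total R = ΔT/Q = 18/84.7 = 0.2125 K/W
R_extruded polystyrene = R_total − R_other = 0.1137 K/W
k = L/(R·A) = 0.035/(0.1137×10.7)

k ≈ 0.0288 W/(m·K)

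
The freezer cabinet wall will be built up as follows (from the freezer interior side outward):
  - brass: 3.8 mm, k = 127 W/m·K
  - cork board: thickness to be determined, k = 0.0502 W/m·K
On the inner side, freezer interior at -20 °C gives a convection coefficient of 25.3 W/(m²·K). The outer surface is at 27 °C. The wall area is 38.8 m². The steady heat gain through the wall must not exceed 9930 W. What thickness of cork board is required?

L ≈ 7.23 mm

Treating each layer as a thermal resistance in series:
R_inner film = 1/(h_i·A) = 1/(25.3×38.8) = 0.001019 K/W
R_brass = L/(kA) = 0.0038/(127×38.8) = 7.712×10^-7 K/W
Sum of the known resistances R_other = 0.001019 K/W
Required total resistance R_tot = ΔT/Q_allow = 47/9930 = 0.004733 K/W
R_cork board = R_tot − R_other = 0.003714 K/W
L = R·k·A = 0.003714×0.0502×38.8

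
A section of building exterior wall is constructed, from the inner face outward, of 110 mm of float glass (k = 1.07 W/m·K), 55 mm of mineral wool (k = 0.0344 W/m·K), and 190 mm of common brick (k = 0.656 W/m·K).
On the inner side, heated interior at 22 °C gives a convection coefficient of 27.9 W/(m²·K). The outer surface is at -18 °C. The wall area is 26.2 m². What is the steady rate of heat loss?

Q ≈ 517 W

Thermal resistances in series:
R_inner film = 1/(h_i·A) = 1/(27.9×26.2) = 0.001368 K/W
R_float glass = L/(kA) = 0.11/(1.07×26.2) = 0.003924 K/W
R_mineral wool = L/(kA) = 0.055/(0.0344×26.2) = 0.06102 K/W
R_common brick = L/(kA) = 0.19/(0.656×26.2) = 0.01105 K/W
R_total = 0.07737 K/W
Q = ΔT / R_total = 40 / 0.07737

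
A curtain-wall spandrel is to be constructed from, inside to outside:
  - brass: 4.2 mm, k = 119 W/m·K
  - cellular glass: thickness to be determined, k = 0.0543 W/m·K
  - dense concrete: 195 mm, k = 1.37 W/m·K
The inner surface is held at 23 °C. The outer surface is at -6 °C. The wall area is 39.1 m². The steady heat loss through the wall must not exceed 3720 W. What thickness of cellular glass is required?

L ≈ 8.82 mm

Treating each layer as a thermal resistance in series:
R_brass = L/(kA) = 0.0042/(119×39.1) = 9.027×10^-7 K/W
R_dense concrete = L/(kA) = 0.195/(1.37×39.1) = 0.00364 K/W
Sum of the known resistances R_other = 0.003641 K/W
Required total resistance R_tot = ΔT/Q_allow = 29/3720 = 0.007796 K/W
R_cellular glass = R_tot − R_other = 0.004154 K/W
L = R·k·A = 0.004154×0.0543×39.1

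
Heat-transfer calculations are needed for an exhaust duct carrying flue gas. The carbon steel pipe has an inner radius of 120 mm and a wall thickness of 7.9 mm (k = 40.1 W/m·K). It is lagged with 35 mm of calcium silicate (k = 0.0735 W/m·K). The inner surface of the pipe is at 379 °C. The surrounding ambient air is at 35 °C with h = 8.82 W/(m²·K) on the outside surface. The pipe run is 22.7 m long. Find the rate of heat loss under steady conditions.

Treating each annulus and film as a series resistance:
R_carbon steel pipe wall = ln(127.9/120)/(2π×40.1×22.7) = 1.115×10^-5 K/W
R_calcium silicate = ln(162.9/127.9)/(2π×0.0735×22.7) = 0.02307 K/W
R_outer film = 1/(h_o·2πr_oL) = 1/(8.82×2π×0.1629×22.7) = 0.00488 K/W
R_total = 0.02796 K/W
Q = ΔT/R_total = 344/0.02796

Q ≈ 12300 W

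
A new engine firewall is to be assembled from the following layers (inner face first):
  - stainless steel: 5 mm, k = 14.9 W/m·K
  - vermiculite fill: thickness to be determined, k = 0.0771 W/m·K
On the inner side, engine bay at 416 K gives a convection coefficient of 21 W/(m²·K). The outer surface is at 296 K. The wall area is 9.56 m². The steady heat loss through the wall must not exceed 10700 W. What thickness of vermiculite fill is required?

Using the resistance-network approach (series):
R_inner film = 1/(h_i·A) = 1/(21×9.56) = 0.004981 K/W
R_stainless steel = L/(kA) = 0.005/(14.9×9.56) = 3.51×10^-5 K/W
Sum of the known resistances R_other = 0.005016 K/W
Required total resistance R_tot = ΔT/Q_allow = 120/10700 = 0.01121 K/W
R_vermiculite fill = R_tot − R_other = 0.006199 K/W
L = R·k·A = 0.006199×0.0771×9.56

L ≈ 4.57 mm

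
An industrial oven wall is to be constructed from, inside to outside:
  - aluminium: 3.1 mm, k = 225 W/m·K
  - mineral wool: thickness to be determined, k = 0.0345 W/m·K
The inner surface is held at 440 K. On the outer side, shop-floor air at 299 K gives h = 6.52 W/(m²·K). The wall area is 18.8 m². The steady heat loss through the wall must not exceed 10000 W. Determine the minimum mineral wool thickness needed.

L ≈ 3.85 mm

Model the wall as resistances in series:
R_aluminium = L/(kA) = 0.0031/(225×18.8) = 7.329×10^-7 K/W
R_outer film = 1/(h_o·A) = 1/(6.52×18.8) = 0.008158 K/W
Sum of the known resistances R_other = 0.008159 K/W
Required total resistance R_tot = ΔT/Q_allow = 141/10000 = 0.0141 K/W
R_mineral wool = R_tot − R_other = 0.005941 K/W
L = R·k·A = 0.005941×0.0345×18.8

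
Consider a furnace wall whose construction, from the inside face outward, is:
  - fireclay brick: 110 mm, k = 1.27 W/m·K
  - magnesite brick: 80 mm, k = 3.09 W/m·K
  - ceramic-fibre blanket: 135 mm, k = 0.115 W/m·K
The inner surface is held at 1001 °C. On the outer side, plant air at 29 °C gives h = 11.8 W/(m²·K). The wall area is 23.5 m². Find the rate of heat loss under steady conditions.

Model the wall as resistances in series:
R_fireclay brick = L/(kA) = 0.11/(1.27×23.5) = 0.003686 K/W
R_magnesite brick = L/(kA) = 0.08/(3.09×23.5) = 0.001102 K/W
R_ceramic-fibre blanket = L/(kA) = 0.135/(0.115×23.5) = 0.04995 K/W
R_outer film = 1/(h_o·A) = 1/(11.8×23.5) = 0.003606 K/W
R_total = 0.05835 K/W
Q = ΔT / R_total = 972 / 0.05835

Q ≈ 16700 W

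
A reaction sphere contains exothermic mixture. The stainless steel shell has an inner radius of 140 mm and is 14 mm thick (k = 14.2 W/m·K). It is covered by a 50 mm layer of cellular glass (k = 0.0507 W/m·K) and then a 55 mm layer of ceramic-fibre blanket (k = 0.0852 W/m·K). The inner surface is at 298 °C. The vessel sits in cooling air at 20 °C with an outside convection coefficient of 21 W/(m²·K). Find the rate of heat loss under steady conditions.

Spherical conduction: R = (1/r_in − 1/r_out)/(4πk) per layer; series-sum.
R_stainless steel shell = (1/0.14 − 1/0.154)/(4π×14.2) = 0.003639 K/W
R_cellular glass = (1/0.154 − 1/0.204)/(4π×0.0507) = 2.498 K/W
R_ceramic-fibre blanket = (1/0.204 − 1/0.259)/(4π×0.0852) = 0.9723 K/W
R_outer film = 1/(h·4πr_o²) = 1/(21×4π×0.259²) = 0.05649 K/W
R_total = 3.53 K/W
Q = ΔT/R_total = 278/3.53

Q ≈ 78.7 W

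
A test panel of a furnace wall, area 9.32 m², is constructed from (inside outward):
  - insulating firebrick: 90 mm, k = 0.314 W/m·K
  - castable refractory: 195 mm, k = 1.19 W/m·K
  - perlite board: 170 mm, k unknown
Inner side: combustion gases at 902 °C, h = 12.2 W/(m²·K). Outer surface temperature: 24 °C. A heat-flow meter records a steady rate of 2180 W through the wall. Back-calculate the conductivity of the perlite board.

k ≈ 0.0528 W/(m·K)

Series thermal resistances:
R_inner film = 1/(h_i·A) = 1/(12.2×9.32) = 0.008795 K/W
R_insulating firebrick = L/(kA) = 0.09/(0.314×9.32) = 0.03075 K/W
R_castable refractory = L/(kA) = 0.195/(1.19×9.32) = 0.01758 K/W
Sum of known resistances R_other = 0.05713 K/W
Total R = ΔT/Q = 878/2180 = 0.4028 K/W
R_perlite board = R_total − R_other = 0.3456 K/W
k = L/(R·A) = 0.17/(0.3456×9.32)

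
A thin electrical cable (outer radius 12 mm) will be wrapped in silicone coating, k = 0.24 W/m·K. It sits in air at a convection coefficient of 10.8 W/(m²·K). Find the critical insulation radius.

r_cr ≈ 22.2 mm

For a cylinder r_cr = k/h = 0.24/10.8
r_cr = 22.2 mm; since the bare radius (12 mm) is below r_cr, adding a thin layer of insulation will *increase* heat loss.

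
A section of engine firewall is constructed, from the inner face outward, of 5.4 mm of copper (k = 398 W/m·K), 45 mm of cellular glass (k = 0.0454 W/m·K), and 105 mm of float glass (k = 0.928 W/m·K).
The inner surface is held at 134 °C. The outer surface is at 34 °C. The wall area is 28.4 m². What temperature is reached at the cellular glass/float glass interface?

T ≈ 44.2 °C

Model the wall as resistances in series:
R_copper = L/(kA) = 0.0054/(398×28.4) = 4.777×10^-7 K/W
R_cellular glass = L/(kA) = 0.045/(0.0454×28.4) = 0.0349 K/W
R_float glass = L/(kA) = 0.105/(0.928×28.4) = 0.003984 K/W
R_total = 0.03889 K/W;  Q = ΔT/R_total = 100/0.03889 = 2572 W
T_interface = T_inner − Q·ΣR(inner→interface) = 134 − 2570×0.0349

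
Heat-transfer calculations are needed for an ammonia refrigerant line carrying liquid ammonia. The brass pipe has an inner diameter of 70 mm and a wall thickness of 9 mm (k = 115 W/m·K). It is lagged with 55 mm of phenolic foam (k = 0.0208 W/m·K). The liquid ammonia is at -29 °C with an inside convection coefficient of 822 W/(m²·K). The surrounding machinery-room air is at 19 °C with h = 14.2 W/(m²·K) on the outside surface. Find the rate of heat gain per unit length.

q′ ≈ 7.59 W/m

Per-layer cylindrical resistances, series-summed:
R_inner film = 1/(h_i·2πr₁L) = 1/(822×2π×0.035×1) = 0.005532 K/W
R_brass pipe wall = ln(44/35)/(2π×115×1) = 3.167×10^-4 K/W
R_phenolic foam = ln(99/44)/(2π×0.0208×1) = 6.205 K/W
R_outer film = 1/(h_o·2πr_oL) = 1/(14.2×2π×0.099×1) = 0.1132 K/W
R_total = 6.324 K/W
Q = ΔT/R_total = 48/6.324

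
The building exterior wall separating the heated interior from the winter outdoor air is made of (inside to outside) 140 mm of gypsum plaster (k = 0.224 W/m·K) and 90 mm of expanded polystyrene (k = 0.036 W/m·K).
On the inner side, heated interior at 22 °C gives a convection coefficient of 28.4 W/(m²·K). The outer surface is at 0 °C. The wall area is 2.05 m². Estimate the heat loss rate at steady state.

Model the wall as resistances in series:
R_inner film = 1/(h_i·A) = 1/(28.4×2.05) = 0.01718 K/W
R_gypsum plaster = L/(kA) = 0.14/(0.224×2.05) = 0.3049 K/W
R_expanded polystyrene = L/(kA) = 0.09/(0.036×2.05) = 1.22 K/W
R_total = 1.542 K/W
Q = ΔT / R_total = 22 / 1.542

Q ≈ 14.3 W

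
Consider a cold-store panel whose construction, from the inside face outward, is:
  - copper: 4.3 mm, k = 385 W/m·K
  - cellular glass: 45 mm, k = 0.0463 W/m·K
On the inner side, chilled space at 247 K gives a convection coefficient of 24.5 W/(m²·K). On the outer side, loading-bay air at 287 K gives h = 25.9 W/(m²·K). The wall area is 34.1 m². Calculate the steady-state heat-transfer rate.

Model the wall as resistances in series:
R_inner film = 1/(h_i·A) = 1/(24.5×34.1) = 0.001197 K/W
R_copper = L/(kA) = 0.0043/(385×34.1) = 3.275×10^-7 K/W
R_cellular glass = L/(kA) = 0.045/(0.0463×34.1) = 0.0285 K/W
R_outer film = 1/(h_o·A) = 1/(25.9×34.1) = 0.001132 K/W
R_total = 0.03083 K/W
Q = ΔT / R_total = 40 / 0.03083

Q ≈ 1300 W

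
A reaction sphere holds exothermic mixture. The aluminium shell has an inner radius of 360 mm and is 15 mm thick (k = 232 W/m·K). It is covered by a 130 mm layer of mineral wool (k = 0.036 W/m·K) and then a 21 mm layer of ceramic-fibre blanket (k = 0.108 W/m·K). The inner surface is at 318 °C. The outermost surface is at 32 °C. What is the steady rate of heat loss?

Each spherical layer contributes R = (1/r_i − 1/r_o)/(4πk):
R_aluminium shell = (1/0.36 − 1/0.375)/(4π×232) = 3.811×10^-5 K/W
R_mineral wool = (1/0.375 − 1/0.505)/(4π×0.036) = 1.517 K/W
R_ceramic-fibre blanket = (1/0.505 − 1/0.526)/(4π×0.108) = 0.05825 K/W
R_total = 1.576 K/W
Q = ΔT/R_total = 286/1.576

Q ≈ 182 W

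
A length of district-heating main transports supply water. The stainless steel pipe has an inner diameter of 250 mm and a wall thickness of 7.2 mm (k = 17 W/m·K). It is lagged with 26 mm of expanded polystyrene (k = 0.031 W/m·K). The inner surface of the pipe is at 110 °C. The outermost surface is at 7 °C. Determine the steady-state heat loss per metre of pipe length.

Radial resistances (cylindrical: R_cond = ln(r_o/r_i)/(2πkL), R_conv = 1/(h·2πrL)):
R_stainless steel pipe wall = ln(132.2/125)/(2π×17×1) = 5.243×10^-4 K/W
R_expanded polystyrene = ln(158.2/132.2)/(2π×0.031×1) = 0.9218 K/W
R_total = 0.9223 K/W
Q = ΔT/R_total = 103/0.9223

q′ ≈ 112 W/m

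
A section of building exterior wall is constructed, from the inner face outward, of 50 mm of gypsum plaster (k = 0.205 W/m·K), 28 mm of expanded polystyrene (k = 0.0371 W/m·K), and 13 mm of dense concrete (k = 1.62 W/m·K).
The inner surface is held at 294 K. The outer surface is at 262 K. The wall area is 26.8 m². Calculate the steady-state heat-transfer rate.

Q ≈ 852 W

Series thermal resistances:
R_gypsum plaster = L/(kA) = 0.05/(0.205×26.8) = 0.009101 K/W
R_expanded polystyrene = L/(kA) = 0.028/(0.0371×26.8) = 0.02816 K/W
R_dense concrete = L/(kA) = 0.013/(1.62×26.8) = 2.994×10^-4 K/W
R_total = 0.03756 K/W
Q = ΔT / R_total = 32 / 0.03756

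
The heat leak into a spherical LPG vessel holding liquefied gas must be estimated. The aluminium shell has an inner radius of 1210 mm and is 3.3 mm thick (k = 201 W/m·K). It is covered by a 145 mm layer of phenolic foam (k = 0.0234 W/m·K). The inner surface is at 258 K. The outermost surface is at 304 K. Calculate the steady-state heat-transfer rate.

Q ≈ 154 W

Spherical conduction: R = (1/r_in − 1/r_out)/(4πk) per layer; series-sum.
R_aluminium shell = (1/1.21 − 1/1.2133)/(4π×201) = 8.899×10^-7 K/W
R_phenolic foam = (1/1.2133 − 1/1.3583)/(4π×0.0234) = 0.2992 K/W
R_total = 0.2992 K/W
Q = ΔT/R_total = 46/0.2992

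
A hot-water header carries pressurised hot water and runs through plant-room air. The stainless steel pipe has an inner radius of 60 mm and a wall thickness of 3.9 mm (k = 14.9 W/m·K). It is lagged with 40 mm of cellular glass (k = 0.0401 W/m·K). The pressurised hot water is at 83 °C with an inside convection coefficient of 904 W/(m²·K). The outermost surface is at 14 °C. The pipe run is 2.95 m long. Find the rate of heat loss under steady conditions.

For a radial system each layer contributes R = ln(r_out/r_in)/(2πkL); films add R = 1/(hA).
R_inner film = 1/(h_i·2πr₁L) = 1/(904×2π×0.06×2.95) = 9.947×10^-4 K/W
R_stainless steel pipe wall = ln(63.9/60)/(2π×14.9×2.95) = 2.28×10^-4 K/W
R_cellular glass = ln(103.9/63.9)/(2π×0.0401×2.95) = 0.654 K/W
R_total = 0.6552 K/W
Q = ΔT/R_total = 69/0.6552

Q ≈ 105 W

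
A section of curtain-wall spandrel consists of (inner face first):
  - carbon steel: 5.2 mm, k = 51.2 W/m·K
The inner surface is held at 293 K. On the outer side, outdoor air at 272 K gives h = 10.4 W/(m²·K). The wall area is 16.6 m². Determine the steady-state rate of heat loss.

Q ≈ 3620 W

Treating each layer as a thermal resistance in series:
R_carbon steel = L/(kA) = 0.0052/(51.2×16.6) = 6.118×10^-6 K/W
R_outer film = 1/(h_o·A) = 1/(10.4×16.6) = 0.005792 K/W
R_total = 0.005799 K/W
Q = ΔT / R_total = 21 / 0.005799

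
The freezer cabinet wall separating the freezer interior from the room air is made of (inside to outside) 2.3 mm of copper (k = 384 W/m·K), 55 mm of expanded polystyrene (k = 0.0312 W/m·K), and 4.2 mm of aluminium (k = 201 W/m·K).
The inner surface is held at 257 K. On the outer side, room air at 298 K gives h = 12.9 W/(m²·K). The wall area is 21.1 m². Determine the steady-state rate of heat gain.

Q ≈ 470 W

Series thermal resistances:
R_copper = L/(kA) = 0.0023/(384×21.1) = 2.839×10^-7 K/W
R_expanded polystyrene = L/(kA) = 0.055/(0.0312×21.1) = 0.08355 K/W
R_aluminium = L/(kA) = 0.0042/(201×21.1) = 9.903×10^-7 K/W
R_outer film = 1/(h_o·A) = 1/(12.9×21.1) = 0.003674 K/W
R_total = 0.08722 K/W
Q = ΔT / R_total = 41 / 0.08722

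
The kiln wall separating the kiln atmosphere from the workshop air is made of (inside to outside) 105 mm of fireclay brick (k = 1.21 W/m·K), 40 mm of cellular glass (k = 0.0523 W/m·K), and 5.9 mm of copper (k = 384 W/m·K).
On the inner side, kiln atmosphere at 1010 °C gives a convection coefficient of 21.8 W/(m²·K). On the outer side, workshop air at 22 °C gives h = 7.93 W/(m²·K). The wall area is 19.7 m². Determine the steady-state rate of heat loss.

Series thermal resistances:
R_inner film = 1/(h_i·A) = 1/(21.8×19.7) = 0.002329 K/W
R_fireclay brick = L/(kA) = 0.105/(1.21×19.7) = 0.004405 K/W
R_cellular glass = L/(kA) = 0.04/(0.0523×19.7) = 0.03882 K/W
R_copper = L/(kA) = 0.0059/(384×19.7) = 7.799×10^-7 K/W
R_outer film = 1/(h_o·A) = 1/(7.93×19.7) = 0.006401 K/W
R_total = 0.05196 K/W
Q = ΔT / R_total = 988 / 0.05196

Q ≈ 19000 W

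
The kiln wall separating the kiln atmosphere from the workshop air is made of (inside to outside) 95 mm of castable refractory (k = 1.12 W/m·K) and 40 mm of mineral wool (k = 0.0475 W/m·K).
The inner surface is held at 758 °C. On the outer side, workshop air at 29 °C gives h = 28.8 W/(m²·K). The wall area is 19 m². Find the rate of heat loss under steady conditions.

Q ≈ 14400 W

Treating each layer as a thermal resistance in series:
R_castable refractory = L/(kA) = 0.095/(1.12×19) = 0.004464 K/W
R_mineral wool = L/(kA) = 0.04/(0.0475×19) = 0.04432 K/W
R_outer film = 1/(h_o·A) = 1/(28.8×19) = 0.001827 K/W
R_total = 0.05061 K/W
Q = ΔT / R_total = 729 / 0.05061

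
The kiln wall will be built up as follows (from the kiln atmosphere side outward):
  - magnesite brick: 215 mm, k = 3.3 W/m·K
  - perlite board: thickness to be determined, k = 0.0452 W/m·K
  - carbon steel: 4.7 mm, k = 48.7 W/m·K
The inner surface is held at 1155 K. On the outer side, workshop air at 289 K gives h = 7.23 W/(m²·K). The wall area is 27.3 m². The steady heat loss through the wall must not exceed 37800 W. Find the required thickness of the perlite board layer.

Model the wall as resistances in series:
R_magnesite brick = L/(kA) = 0.215/(3.3×27.3) = 0.002387 K/W
R_carbon steel = L/(kA) = 0.0047/(48.7×27.3) = 3.535×10^-6 K/W
R_outer film = 1/(h_o·A) = 1/(7.23×27.3) = 0.005066 K/W
Sum of the known resistances R_other = 0.007456 K/W
Required total resistance R_tot = ΔT/Q_allow = 866/37800 = 0.02291 K/W
R_perlite board = R_tot − R_other = 0.01545 K/W
L = R·k·A = 0.01545×0.0452×27.3

L ≈ 19.1 mm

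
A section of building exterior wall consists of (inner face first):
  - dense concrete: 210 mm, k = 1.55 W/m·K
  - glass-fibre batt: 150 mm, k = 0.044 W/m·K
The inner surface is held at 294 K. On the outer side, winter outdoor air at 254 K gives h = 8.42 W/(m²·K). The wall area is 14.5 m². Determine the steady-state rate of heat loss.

Q ≈ 158 W

Thermal resistances in series:
R_dense concrete = L/(kA) = 0.21/(1.55×14.5) = 0.009344 K/W
R_glass-fibre batt = L/(kA) = 0.15/(0.044×14.5) = 0.2351 K/W
R_outer film = 1/(h_o·A) = 1/(8.42×14.5) = 0.008191 K/W
R_total = 0.2526 K/W
Q = ΔT / R_total = 40 / 0.2526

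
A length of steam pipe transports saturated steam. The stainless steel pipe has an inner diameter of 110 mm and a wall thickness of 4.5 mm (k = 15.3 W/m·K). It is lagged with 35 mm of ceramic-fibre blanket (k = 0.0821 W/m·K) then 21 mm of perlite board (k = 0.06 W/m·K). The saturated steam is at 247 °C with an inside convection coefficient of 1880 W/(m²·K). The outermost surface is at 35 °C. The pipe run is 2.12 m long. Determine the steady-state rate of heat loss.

Q ≈ 314 W

Per-layer cylindrical resistances, series-summed:
R_inner film = 1/(h_i·2πr₁L) = 1/(1880×2π×0.055×2.12) = 7.26×10^-4 K/W
R_stainless steel pipe wall = ln(59.5/55)/(2π×15.3×2.12) = 3.859×10^-4 K/W
R_ceramic-fibre blanket = ln(94.5/59.5)/(2π×0.0821×2.12) = 0.423 K/W
R_perlite board = ln(115.5/94.5)/(2π×0.06×2.12) = 0.2511 K/W
R_total = 0.6752 K/W
Q = ΔT/R_total = 212/0.6752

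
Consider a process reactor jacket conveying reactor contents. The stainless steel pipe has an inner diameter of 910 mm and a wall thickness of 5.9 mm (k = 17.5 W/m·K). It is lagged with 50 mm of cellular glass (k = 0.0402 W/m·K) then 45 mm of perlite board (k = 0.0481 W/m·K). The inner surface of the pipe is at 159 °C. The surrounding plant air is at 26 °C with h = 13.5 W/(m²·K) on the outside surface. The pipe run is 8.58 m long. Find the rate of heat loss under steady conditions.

Q ≈ 1610 W

Cylindrical conduction, so R = ln(r₂/r₁)/(2πkL) per layer, in series:
R_stainless steel pipe wall = ln(460.9/455)/(2π×17.5×8.58) = 1.366×10^-5 K/W
R_cellular glass = ln(510.9/460.9)/(2π×0.0402×8.58) = 0.04752 K/W
R_perlite board = ln(555.9/510.9)/(2π×0.0481×8.58) = 0.03255 K/W
R_outer film = 1/(h_o·2πr_oL) = 1/(13.5×2π×0.5559×8.58) = 0.002472 K/W
R_total = 0.08256 K/W
Q = ΔT/R_total = 133/0.08256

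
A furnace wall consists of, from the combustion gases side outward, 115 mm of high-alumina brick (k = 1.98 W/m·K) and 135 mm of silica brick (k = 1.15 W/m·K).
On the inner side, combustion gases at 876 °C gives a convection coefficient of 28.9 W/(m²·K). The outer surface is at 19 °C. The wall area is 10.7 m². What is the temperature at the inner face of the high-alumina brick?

Thermal resistances in series:
R_inner film = 1/(h_i·A) = 1/(28.9×10.7) = 0.003234 K/W
R_high-alumina brick = L/(kA) = 0.115/(1.98×10.7) = 0.005428 K/W
R_silica brick = L/(kA) = 0.135/(1.15×10.7) = 0.01097 K/W
R_total = 0.01963 K/W;  Q = ΔT/R_total = 857/0.01963 = 43650 W
T_interface = T_inner − Q·ΣR(inner→interface) = 876 − 43700×0.003234

T ≈ 735 °C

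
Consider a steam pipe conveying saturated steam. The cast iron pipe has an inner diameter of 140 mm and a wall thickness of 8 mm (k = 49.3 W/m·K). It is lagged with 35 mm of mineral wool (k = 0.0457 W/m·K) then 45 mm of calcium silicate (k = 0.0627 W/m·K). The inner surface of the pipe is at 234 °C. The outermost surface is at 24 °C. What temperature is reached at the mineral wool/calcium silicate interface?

T ≈ 107 °C

Per-layer cylindrical resistances, series-summed:
R_cast iron pipe wall = ln(78/70)/(2π×49.3×1) = 3.493×10^-4 K/W
R_mineral wool = ln(113/78)/(2π×0.0457×1) = 1.291 K/W
R_calcium silicate = ln(158/113)/(2π×0.0627×1) = 0.8509 K/W
R_total = 2.142 K/W
Q = ΔT/R_total = 210/2.142
Q = 98 W/m
T_interface = T_inner − Q·ΣR(inner→interface) = 234 − 98×1.291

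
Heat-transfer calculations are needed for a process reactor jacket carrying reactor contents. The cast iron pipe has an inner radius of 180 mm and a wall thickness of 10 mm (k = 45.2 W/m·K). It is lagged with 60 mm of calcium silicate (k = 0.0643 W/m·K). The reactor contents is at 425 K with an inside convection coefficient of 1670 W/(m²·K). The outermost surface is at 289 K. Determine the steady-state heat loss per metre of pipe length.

Per-layer cylindrical resistances, series-summed:
R_inner film = 1/(h_i·2πr₁L) = 1/(1670×2π×0.18×1) = 5.295×10^-4 K/W
R_cast iron pipe wall = ln(190/180)/(2π×45.2×1) = 1.904×10^-4 K/W
R_calcium silicate = ln(250/190)/(2π×0.0643×1) = 0.6793 K/W
R_total = 0.68 K/W
Q = ΔT/R_total = 136/0.68

q′ ≈ 200 W/m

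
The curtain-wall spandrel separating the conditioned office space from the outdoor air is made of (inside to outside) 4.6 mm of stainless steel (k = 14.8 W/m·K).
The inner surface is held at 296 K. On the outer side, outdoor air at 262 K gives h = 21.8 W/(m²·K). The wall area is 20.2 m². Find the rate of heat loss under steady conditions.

Thermal resistances in series:
R_stainless steel = L/(kA) = 0.0046/(14.8×20.2) = 1.539×10^-5 K/W
R_outer film = 1/(h_o·A) = 1/(21.8×20.2) = 0.002271 K/W
R_total = 0.002286 K/W
Q = ΔT / R_total = 34 / 0.002286

Q ≈ 14900 W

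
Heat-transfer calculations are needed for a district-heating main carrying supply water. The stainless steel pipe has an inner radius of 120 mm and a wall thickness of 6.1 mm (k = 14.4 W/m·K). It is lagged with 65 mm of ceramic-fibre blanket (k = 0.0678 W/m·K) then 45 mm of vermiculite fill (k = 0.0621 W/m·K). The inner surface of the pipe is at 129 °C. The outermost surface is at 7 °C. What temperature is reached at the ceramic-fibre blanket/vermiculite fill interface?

Radial resistances (cylindrical: R_cond = ln(r_o/r_i)/(2πkL), R_conv = 1/(h·2πrL)):
R_stainless steel pipe wall = ln(126.1/120)/(2π×14.4×1) = 5.48×10^-4 K/W
R_ceramic-fibre blanket = ln(191.1/126.1)/(2π×0.0678×1) = 0.9759 K/W
R_vermiculite fill = ln(236.1/191.1)/(2π×0.0621×1) = 0.5419 K/W
R_total = 1.518 K/W
Q = ΔT/R_total = 122/1.518
Q = 80.3 W/m
T_interface = T_inner − Q·ΣR(inner→interface) = 129 − 80.3×0.9764

T ≈ 50.5 °C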